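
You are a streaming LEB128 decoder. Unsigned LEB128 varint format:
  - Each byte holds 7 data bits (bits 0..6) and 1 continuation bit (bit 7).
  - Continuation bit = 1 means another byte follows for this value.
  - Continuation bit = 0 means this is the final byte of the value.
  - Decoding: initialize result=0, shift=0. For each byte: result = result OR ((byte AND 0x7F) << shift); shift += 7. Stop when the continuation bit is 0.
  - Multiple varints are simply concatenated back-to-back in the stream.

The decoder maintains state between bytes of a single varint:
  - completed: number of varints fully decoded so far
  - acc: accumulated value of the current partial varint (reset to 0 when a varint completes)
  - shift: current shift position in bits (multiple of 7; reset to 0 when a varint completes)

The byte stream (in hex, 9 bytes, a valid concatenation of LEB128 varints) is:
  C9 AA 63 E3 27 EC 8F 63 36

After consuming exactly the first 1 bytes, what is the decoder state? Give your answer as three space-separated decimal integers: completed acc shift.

byte[0]=0xC9 cont=1 payload=0x49: acc |= 73<<0 -> completed=0 acc=73 shift=7

Answer: 0 73 7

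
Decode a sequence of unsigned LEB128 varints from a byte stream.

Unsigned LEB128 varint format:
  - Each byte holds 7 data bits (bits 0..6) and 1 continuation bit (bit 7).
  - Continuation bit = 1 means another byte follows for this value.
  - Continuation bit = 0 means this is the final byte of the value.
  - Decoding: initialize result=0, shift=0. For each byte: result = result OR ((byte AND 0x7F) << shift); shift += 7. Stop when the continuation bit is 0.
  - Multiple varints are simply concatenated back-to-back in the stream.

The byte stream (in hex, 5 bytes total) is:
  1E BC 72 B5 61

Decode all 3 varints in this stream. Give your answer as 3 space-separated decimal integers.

  byte[0]=0x1E cont=0 payload=0x1E=30: acc |= 30<<0 -> acc=30 shift=7 [end]
Varint 1: bytes[0:1] = 1E -> value 30 (1 byte(s))
  byte[1]=0xBC cont=1 payload=0x3C=60: acc |= 60<<0 -> acc=60 shift=7
  byte[2]=0x72 cont=0 payload=0x72=114: acc |= 114<<7 -> acc=14652 shift=14 [end]
Varint 2: bytes[1:3] = BC 72 -> value 14652 (2 byte(s))
  byte[3]=0xB5 cont=1 payload=0x35=53: acc |= 53<<0 -> acc=53 shift=7
  byte[4]=0x61 cont=0 payload=0x61=97: acc |= 97<<7 -> acc=12469 shift=14 [end]
Varint 3: bytes[3:5] = B5 61 -> value 12469 (2 byte(s))

Answer: 30 14652 12469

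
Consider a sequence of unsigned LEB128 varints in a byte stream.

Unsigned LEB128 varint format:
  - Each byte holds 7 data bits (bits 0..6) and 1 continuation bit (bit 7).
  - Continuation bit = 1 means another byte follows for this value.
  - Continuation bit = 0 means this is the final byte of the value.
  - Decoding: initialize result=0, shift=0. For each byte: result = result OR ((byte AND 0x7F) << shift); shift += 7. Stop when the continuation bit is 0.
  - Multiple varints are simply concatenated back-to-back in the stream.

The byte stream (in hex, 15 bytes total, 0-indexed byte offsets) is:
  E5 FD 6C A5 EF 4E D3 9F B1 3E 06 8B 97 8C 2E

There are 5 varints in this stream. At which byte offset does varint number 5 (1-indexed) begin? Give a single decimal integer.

  byte[0]=0xE5 cont=1 payload=0x65=101: acc |= 101<<0 -> acc=101 shift=7
  byte[1]=0xFD cont=1 payload=0x7D=125: acc |= 125<<7 -> acc=16101 shift=14
  byte[2]=0x6C cont=0 payload=0x6C=108: acc |= 108<<14 -> acc=1785573 shift=21 [end]
Varint 1: bytes[0:3] = E5 FD 6C -> value 1785573 (3 byte(s))
  byte[3]=0xA5 cont=1 payload=0x25=37: acc |= 37<<0 -> acc=37 shift=7
  byte[4]=0xEF cont=1 payload=0x6F=111: acc |= 111<<7 -> acc=14245 shift=14
  byte[5]=0x4E cont=0 payload=0x4E=78: acc |= 78<<14 -> acc=1292197 shift=21 [end]
Varint 2: bytes[3:6] = A5 EF 4E -> value 1292197 (3 byte(s))
  byte[6]=0xD3 cont=1 payload=0x53=83: acc |= 83<<0 -> acc=83 shift=7
  byte[7]=0x9F cont=1 payload=0x1F=31: acc |= 31<<7 -> acc=4051 shift=14
  byte[8]=0xB1 cont=1 payload=0x31=49: acc |= 49<<14 -> acc=806867 shift=21
  byte[9]=0x3E cont=0 payload=0x3E=62: acc |= 62<<21 -> acc=130830291 shift=28 [end]
Varint 3: bytes[6:10] = D3 9F B1 3E -> value 130830291 (4 byte(s))
  byte[10]=0x06 cont=0 payload=0x06=6: acc |= 6<<0 -> acc=6 shift=7 [end]
Varint 4: bytes[10:11] = 06 -> value 6 (1 byte(s))
  byte[11]=0x8B cont=1 payload=0x0B=11: acc |= 11<<0 -> acc=11 shift=7
  byte[12]=0x97 cont=1 payload=0x17=23: acc |= 23<<7 -> acc=2955 shift=14
  byte[13]=0x8C cont=1 payload=0x0C=12: acc |= 12<<14 -> acc=199563 shift=21
  byte[14]=0x2E cont=0 payload=0x2E=46: acc |= 46<<21 -> acc=96668555 shift=28 [end]
Varint 5: bytes[11:15] = 8B 97 8C 2E -> value 96668555 (4 byte(s))

Answer: 11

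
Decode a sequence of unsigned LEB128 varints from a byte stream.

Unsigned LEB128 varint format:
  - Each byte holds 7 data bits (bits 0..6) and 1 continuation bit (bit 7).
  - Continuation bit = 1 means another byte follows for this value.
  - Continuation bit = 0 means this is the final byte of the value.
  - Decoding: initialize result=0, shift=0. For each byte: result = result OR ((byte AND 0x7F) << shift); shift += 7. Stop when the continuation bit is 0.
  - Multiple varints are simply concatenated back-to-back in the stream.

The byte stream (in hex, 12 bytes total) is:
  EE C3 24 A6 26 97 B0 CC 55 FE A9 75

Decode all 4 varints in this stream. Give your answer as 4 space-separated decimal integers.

  byte[0]=0xEE cont=1 payload=0x6E=110: acc |= 110<<0 -> acc=110 shift=7
  byte[1]=0xC3 cont=1 payload=0x43=67: acc |= 67<<7 -> acc=8686 shift=14
  byte[2]=0x24 cont=0 payload=0x24=36: acc |= 36<<14 -> acc=598510 shift=21 [end]
Varint 1: bytes[0:3] = EE C3 24 -> value 598510 (3 byte(s))
  byte[3]=0xA6 cont=1 payload=0x26=38: acc |= 38<<0 -> acc=38 shift=7
  byte[4]=0x26 cont=0 payload=0x26=38: acc |= 38<<7 -> acc=4902 shift=14 [end]
Varint 2: bytes[3:5] = A6 26 -> value 4902 (2 byte(s))
  byte[5]=0x97 cont=1 payload=0x17=23: acc |= 23<<0 -> acc=23 shift=7
  byte[6]=0xB0 cont=1 payload=0x30=48: acc |= 48<<7 -> acc=6167 shift=14
  byte[7]=0xCC cont=1 payload=0x4C=76: acc |= 76<<14 -> acc=1251351 shift=21
  byte[8]=0x55 cont=0 payload=0x55=85: acc |= 85<<21 -> acc=179509271 shift=28 [end]
Varint 3: bytes[5:9] = 97 B0 CC 55 -> value 179509271 (4 byte(s))
  byte[9]=0xFE cont=1 payload=0x7E=126: acc |= 126<<0 -> acc=126 shift=7
  byte[10]=0xA9 cont=1 payload=0x29=41: acc |= 41<<7 -> acc=5374 shift=14
  byte[11]=0x75 cont=0 payload=0x75=117: acc |= 117<<14 -> acc=1922302 shift=21 [end]
Varint 4: bytes[9:12] = FE A9 75 -> value 1922302 (3 byte(s))

Answer: 598510 4902 179509271 1922302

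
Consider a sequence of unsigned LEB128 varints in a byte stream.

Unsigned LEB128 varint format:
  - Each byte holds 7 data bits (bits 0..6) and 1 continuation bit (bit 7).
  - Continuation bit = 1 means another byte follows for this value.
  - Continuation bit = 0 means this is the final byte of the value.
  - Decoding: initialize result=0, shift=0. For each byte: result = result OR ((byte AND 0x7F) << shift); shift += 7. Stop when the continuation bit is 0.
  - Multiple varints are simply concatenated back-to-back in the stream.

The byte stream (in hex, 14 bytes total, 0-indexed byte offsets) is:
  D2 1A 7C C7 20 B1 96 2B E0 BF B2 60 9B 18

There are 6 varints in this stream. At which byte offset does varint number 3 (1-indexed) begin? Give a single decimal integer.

Answer: 3

Derivation:
  byte[0]=0xD2 cont=1 payload=0x52=82: acc |= 82<<0 -> acc=82 shift=7
  byte[1]=0x1A cont=0 payload=0x1A=26: acc |= 26<<7 -> acc=3410 shift=14 [end]
Varint 1: bytes[0:2] = D2 1A -> value 3410 (2 byte(s))
  byte[2]=0x7C cont=0 payload=0x7C=124: acc |= 124<<0 -> acc=124 shift=7 [end]
Varint 2: bytes[2:3] = 7C -> value 124 (1 byte(s))
  byte[3]=0xC7 cont=1 payload=0x47=71: acc |= 71<<0 -> acc=71 shift=7
  byte[4]=0x20 cont=0 payload=0x20=32: acc |= 32<<7 -> acc=4167 shift=14 [end]
Varint 3: bytes[3:5] = C7 20 -> value 4167 (2 byte(s))
  byte[5]=0xB1 cont=1 payload=0x31=49: acc |= 49<<0 -> acc=49 shift=7
  byte[6]=0x96 cont=1 payload=0x16=22: acc |= 22<<7 -> acc=2865 shift=14
  byte[7]=0x2B cont=0 payload=0x2B=43: acc |= 43<<14 -> acc=707377 shift=21 [end]
Varint 4: bytes[5:8] = B1 96 2B -> value 707377 (3 byte(s))
  byte[8]=0xE0 cont=1 payload=0x60=96: acc |= 96<<0 -> acc=96 shift=7
  byte[9]=0xBF cont=1 payload=0x3F=63: acc |= 63<<7 -> acc=8160 shift=14
  byte[10]=0xB2 cont=1 payload=0x32=50: acc |= 50<<14 -> acc=827360 shift=21
  byte[11]=0x60 cont=0 payload=0x60=96: acc |= 96<<21 -> acc=202153952 shift=28 [end]
Varint 5: bytes[8:12] = E0 BF B2 60 -> value 202153952 (4 byte(s))
  byte[12]=0x9B cont=1 payload=0x1B=27: acc |= 27<<0 -> acc=27 shift=7
  byte[13]=0x18 cont=0 payload=0x18=24: acc |= 24<<7 -> acc=3099 shift=14 [end]
Varint 6: bytes[12:14] = 9B 18 -> value 3099 (2 byte(s))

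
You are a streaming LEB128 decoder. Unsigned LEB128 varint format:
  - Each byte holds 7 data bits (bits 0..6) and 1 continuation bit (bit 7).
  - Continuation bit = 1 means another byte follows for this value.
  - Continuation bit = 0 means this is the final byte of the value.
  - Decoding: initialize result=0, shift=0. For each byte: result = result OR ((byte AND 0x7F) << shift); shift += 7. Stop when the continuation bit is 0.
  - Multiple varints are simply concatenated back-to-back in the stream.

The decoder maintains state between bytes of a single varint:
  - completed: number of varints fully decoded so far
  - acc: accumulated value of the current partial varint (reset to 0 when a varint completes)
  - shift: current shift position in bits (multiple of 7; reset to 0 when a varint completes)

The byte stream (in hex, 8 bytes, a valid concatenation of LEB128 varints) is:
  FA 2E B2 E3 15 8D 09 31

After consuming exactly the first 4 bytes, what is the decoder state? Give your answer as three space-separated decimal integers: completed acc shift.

byte[0]=0xFA cont=1 payload=0x7A: acc |= 122<<0 -> completed=0 acc=122 shift=7
byte[1]=0x2E cont=0 payload=0x2E: varint #1 complete (value=6010); reset -> completed=1 acc=0 shift=0
byte[2]=0xB2 cont=1 payload=0x32: acc |= 50<<0 -> completed=1 acc=50 shift=7
byte[3]=0xE3 cont=1 payload=0x63: acc |= 99<<7 -> completed=1 acc=12722 shift=14

Answer: 1 12722 14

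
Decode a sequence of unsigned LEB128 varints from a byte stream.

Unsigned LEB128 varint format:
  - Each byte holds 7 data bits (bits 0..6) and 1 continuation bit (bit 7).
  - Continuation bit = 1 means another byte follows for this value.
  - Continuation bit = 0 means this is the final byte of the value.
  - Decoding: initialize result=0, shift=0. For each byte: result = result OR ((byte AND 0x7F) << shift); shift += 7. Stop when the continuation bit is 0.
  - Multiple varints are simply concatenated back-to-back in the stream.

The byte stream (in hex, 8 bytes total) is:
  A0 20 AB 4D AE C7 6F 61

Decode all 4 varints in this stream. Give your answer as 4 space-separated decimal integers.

  byte[0]=0xA0 cont=1 payload=0x20=32: acc |= 32<<0 -> acc=32 shift=7
  byte[1]=0x20 cont=0 payload=0x20=32: acc |= 32<<7 -> acc=4128 shift=14 [end]
Varint 1: bytes[0:2] = A0 20 -> value 4128 (2 byte(s))
  byte[2]=0xAB cont=1 payload=0x2B=43: acc |= 43<<0 -> acc=43 shift=7
  byte[3]=0x4D cont=0 payload=0x4D=77: acc |= 77<<7 -> acc=9899 shift=14 [end]
Varint 2: bytes[2:4] = AB 4D -> value 9899 (2 byte(s))
  byte[4]=0xAE cont=1 payload=0x2E=46: acc |= 46<<0 -> acc=46 shift=7
  byte[5]=0xC7 cont=1 payload=0x47=71: acc |= 71<<7 -> acc=9134 shift=14
  byte[6]=0x6F cont=0 payload=0x6F=111: acc |= 111<<14 -> acc=1827758 shift=21 [end]
Varint 3: bytes[4:7] = AE C7 6F -> value 1827758 (3 byte(s))
  byte[7]=0x61 cont=0 payload=0x61=97: acc |= 97<<0 -> acc=97 shift=7 [end]
Varint 4: bytes[7:8] = 61 -> value 97 (1 byte(s))

Answer: 4128 9899 1827758 97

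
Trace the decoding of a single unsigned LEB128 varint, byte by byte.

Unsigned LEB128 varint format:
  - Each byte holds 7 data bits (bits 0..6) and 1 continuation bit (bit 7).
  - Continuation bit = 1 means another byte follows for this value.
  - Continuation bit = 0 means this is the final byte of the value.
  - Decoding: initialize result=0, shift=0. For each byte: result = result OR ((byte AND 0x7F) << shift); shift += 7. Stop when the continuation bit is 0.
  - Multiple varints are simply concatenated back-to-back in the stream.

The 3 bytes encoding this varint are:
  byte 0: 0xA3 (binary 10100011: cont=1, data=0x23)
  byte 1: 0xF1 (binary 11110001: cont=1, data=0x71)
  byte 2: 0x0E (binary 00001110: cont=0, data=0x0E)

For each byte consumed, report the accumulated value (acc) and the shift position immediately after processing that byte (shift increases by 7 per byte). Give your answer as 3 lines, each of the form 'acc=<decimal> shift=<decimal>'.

byte 0=0xA3: payload=0x23=35, contrib = 35<<0 = 35; acc -> 35, shift -> 7
byte 1=0xF1: payload=0x71=113, contrib = 113<<7 = 14464; acc -> 14499, shift -> 14
byte 2=0x0E: payload=0x0E=14, contrib = 14<<14 = 229376; acc -> 243875, shift -> 21

Answer: acc=35 shift=7
acc=14499 shift=14
acc=243875 shift=21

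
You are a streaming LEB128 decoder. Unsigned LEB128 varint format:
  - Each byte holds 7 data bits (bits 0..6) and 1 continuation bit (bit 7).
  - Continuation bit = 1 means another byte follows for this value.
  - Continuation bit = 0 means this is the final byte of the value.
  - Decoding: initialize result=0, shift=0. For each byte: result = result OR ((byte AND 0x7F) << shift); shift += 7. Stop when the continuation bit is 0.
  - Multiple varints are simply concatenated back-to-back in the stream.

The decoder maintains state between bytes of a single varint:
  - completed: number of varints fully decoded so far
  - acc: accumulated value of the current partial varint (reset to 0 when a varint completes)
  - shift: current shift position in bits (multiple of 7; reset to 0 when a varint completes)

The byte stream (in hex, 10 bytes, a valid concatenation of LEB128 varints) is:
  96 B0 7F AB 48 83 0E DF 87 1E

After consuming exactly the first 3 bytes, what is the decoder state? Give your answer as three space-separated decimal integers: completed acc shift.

Answer: 1 0 0

Derivation:
byte[0]=0x96 cont=1 payload=0x16: acc |= 22<<0 -> completed=0 acc=22 shift=7
byte[1]=0xB0 cont=1 payload=0x30: acc |= 48<<7 -> completed=0 acc=6166 shift=14
byte[2]=0x7F cont=0 payload=0x7F: varint #1 complete (value=2086934); reset -> completed=1 acc=0 shift=0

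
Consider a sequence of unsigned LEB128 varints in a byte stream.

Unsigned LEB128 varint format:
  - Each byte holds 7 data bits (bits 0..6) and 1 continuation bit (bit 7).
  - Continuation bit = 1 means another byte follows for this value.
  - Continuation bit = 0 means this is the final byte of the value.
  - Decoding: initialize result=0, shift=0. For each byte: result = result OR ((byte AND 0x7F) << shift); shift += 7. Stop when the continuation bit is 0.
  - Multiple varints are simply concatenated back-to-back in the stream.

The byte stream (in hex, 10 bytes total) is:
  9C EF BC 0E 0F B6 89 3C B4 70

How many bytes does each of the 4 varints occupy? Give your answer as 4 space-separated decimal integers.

  byte[0]=0x9C cont=1 payload=0x1C=28: acc |= 28<<0 -> acc=28 shift=7
  byte[1]=0xEF cont=1 payload=0x6F=111: acc |= 111<<7 -> acc=14236 shift=14
  byte[2]=0xBC cont=1 payload=0x3C=60: acc |= 60<<14 -> acc=997276 shift=21
  byte[3]=0x0E cont=0 payload=0x0E=14: acc |= 14<<21 -> acc=30357404 shift=28 [end]
Varint 1: bytes[0:4] = 9C EF BC 0E -> value 30357404 (4 byte(s))
  byte[4]=0x0F cont=0 payload=0x0F=15: acc |= 15<<0 -> acc=15 shift=7 [end]
Varint 2: bytes[4:5] = 0F -> value 15 (1 byte(s))
  byte[5]=0xB6 cont=1 payload=0x36=54: acc |= 54<<0 -> acc=54 shift=7
  byte[6]=0x89 cont=1 payload=0x09=9: acc |= 9<<7 -> acc=1206 shift=14
  byte[7]=0x3C cont=0 payload=0x3C=60: acc |= 60<<14 -> acc=984246 shift=21 [end]
Varint 3: bytes[5:8] = B6 89 3C -> value 984246 (3 byte(s))
  byte[8]=0xB4 cont=1 payload=0x34=52: acc |= 52<<0 -> acc=52 shift=7
  byte[9]=0x70 cont=0 payload=0x70=112: acc |= 112<<7 -> acc=14388 shift=14 [end]
Varint 4: bytes[8:10] = B4 70 -> value 14388 (2 byte(s))

Answer: 4 1 3 2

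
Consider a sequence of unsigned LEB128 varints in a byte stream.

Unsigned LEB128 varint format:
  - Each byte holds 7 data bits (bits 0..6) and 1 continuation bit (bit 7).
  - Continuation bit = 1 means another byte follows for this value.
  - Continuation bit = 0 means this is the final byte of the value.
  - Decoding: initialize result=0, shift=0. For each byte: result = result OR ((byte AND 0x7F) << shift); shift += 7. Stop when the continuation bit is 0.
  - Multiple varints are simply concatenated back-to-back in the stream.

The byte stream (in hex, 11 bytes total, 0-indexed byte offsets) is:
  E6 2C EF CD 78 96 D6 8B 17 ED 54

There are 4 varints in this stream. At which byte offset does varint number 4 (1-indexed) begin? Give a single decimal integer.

  byte[0]=0xE6 cont=1 payload=0x66=102: acc |= 102<<0 -> acc=102 shift=7
  byte[1]=0x2C cont=0 payload=0x2C=44: acc |= 44<<7 -> acc=5734 shift=14 [end]
Varint 1: bytes[0:2] = E6 2C -> value 5734 (2 byte(s))
  byte[2]=0xEF cont=1 payload=0x6F=111: acc |= 111<<0 -> acc=111 shift=7
  byte[3]=0xCD cont=1 payload=0x4D=77: acc |= 77<<7 -> acc=9967 shift=14
  byte[4]=0x78 cont=0 payload=0x78=120: acc |= 120<<14 -> acc=1976047 shift=21 [end]
Varint 2: bytes[2:5] = EF CD 78 -> value 1976047 (3 byte(s))
  byte[5]=0x96 cont=1 payload=0x16=22: acc |= 22<<0 -> acc=22 shift=7
  byte[6]=0xD6 cont=1 payload=0x56=86: acc |= 86<<7 -> acc=11030 shift=14
  byte[7]=0x8B cont=1 payload=0x0B=11: acc |= 11<<14 -> acc=191254 shift=21
  byte[8]=0x17 cont=0 payload=0x17=23: acc |= 23<<21 -> acc=48425750 shift=28 [end]
Varint 3: bytes[5:9] = 96 D6 8B 17 -> value 48425750 (4 byte(s))
  byte[9]=0xED cont=1 payload=0x6D=109: acc |= 109<<0 -> acc=109 shift=7
  byte[10]=0x54 cont=0 payload=0x54=84: acc |= 84<<7 -> acc=10861 shift=14 [end]
Varint 4: bytes[9:11] = ED 54 -> value 10861 (2 byte(s))

Answer: 9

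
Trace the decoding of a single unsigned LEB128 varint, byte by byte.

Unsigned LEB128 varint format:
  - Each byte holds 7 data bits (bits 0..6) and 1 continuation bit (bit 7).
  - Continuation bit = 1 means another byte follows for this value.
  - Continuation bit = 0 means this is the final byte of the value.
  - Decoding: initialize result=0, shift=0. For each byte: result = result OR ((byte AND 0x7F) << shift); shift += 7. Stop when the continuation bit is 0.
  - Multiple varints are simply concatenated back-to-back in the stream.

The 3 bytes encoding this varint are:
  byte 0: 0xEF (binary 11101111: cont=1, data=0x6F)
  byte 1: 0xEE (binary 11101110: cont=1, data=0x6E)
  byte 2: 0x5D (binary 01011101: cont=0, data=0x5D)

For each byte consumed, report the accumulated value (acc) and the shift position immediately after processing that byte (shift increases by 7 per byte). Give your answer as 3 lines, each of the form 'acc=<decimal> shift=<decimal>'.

byte 0=0xEF: payload=0x6F=111, contrib = 111<<0 = 111; acc -> 111, shift -> 7
byte 1=0xEE: payload=0x6E=110, contrib = 110<<7 = 14080; acc -> 14191, shift -> 14
byte 2=0x5D: payload=0x5D=93, contrib = 93<<14 = 1523712; acc -> 1537903, shift -> 21

Answer: acc=111 shift=7
acc=14191 shift=14
acc=1537903 shift=21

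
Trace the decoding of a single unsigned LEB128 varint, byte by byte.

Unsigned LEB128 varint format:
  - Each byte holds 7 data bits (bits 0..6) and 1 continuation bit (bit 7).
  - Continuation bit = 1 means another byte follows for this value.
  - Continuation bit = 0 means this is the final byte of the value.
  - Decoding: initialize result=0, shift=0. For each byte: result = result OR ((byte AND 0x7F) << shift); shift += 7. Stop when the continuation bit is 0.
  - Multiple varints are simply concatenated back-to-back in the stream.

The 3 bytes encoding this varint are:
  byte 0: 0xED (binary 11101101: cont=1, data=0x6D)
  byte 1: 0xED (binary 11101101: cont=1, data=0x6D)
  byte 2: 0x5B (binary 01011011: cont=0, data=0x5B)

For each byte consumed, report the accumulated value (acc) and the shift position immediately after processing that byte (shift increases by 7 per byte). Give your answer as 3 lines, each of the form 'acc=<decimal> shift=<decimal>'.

Answer: acc=109 shift=7
acc=14061 shift=14
acc=1505005 shift=21

Derivation:
byte 0=0xED: payload=0x6D=109, contrib = 109<<0 = 109; acc -> 109, shift -> 7
byte 1=0xED: payload=0x6D=109, contrib = 109<<7 = 13952; acc -> 14061, shift -> 14
byte 2=0x5B: payload=0x5B=91, contrib = 91<<14 = 1490944; acc -> 1505005, shift -> 21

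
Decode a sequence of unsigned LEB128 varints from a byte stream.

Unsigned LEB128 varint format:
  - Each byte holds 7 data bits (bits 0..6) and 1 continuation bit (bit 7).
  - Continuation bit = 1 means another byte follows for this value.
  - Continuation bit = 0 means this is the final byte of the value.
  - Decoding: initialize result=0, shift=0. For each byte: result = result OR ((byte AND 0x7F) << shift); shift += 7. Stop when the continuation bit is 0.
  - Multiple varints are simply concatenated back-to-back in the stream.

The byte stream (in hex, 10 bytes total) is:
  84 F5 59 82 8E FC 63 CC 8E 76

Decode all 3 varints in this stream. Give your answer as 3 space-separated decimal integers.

Answer: 1473156 209651458 1935180

Derivation:
  byte[0]=0x84 cont=1 payload=0x04=4: acc |= 4<<0 -> acc=4 shift=7
  byte[1]=0xF5 cont=1 payload=0x75=117: acc |= 117<<7 -> acc=14980 shift=14
  byte[2]=0x59 cont=0 payload=0x59=89: acc |= 89<<14 -> acc=1473156 shift=21 [end]
Varint 1: bytes[0:3] = 84 F5 59 -> value 1473156 (3 byte(s))
  byte[3]=0x82 cont=1 payload=0x02=2: acc |= 2<<0 -> acc=2 shift=7
  byte[4]=0x8E cont=1 payload=0x0E=14: acc |= 14<<7 -> acc=1794 shift=14
  byte[5]=0xFC cont=1 payload=0x7C=124: acc |= 124<<14 -> acc=2033410 shift=21
  byte[6]=0x63 cont=0 payload=0x63=99: acc |= 99<<21 -> acc=209651458 shift=28 [end]
Varint 2: bytes[3:7] = 82 8E FC 63 -> value 209651458 (4 byte(s))
  byte[7]=0xCC cont=1 payload=0x4C=76: acc |= 76<<0 -> acc=76 shift=7
  byte[8]=0x8E cont=1 payload=0x0E=14: acc |= 14<<7 -> acc=1868 shift=14
  byte[9]=0x76 cont=0 payload=0x76=118: acc |= 118<<14 -> acc=1935180 shift=21 [end]
Varint 3: bytes[7:10] = CC 8E 76 -> value 1935180 (3 byte(s))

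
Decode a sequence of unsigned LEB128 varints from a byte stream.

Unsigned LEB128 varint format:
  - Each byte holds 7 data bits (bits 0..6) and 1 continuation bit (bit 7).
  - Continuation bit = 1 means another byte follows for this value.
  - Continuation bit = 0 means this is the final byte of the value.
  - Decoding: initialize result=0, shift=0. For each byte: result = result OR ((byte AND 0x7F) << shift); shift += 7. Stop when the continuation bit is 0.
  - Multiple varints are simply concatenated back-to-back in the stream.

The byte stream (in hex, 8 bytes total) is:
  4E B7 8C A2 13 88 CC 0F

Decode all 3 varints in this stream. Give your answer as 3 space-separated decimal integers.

  byte[0]=0x4E cont=0 payload=0x4E=78: acc |= 78<<0 -> acc=78 shift=7 [end]
Varint 1: bytes[0:1] = 4E -> value 78 (1 byte(s))
  byte[1]=0xB7 cont=1 payload=0x37=55: acc |= 55<<0 -> acc=55 shift=7
  byte[2]=0x8C cont=1 payload=0x0C=12: acc |= 12<<7 -> acc=1591 shift=14
  byte[3]=0xA2 cont=1 payload=0x22=34: acc |= 34<<14 -> acc=558647 shift=21
  byte[4]=0x13 cont=0 payload=0x13=19: acc |= 19<<21 -> acc=40404535 shift=28 [end]
Varint 2: bytes[1:5] = B7 8C A2 13 -> value 40404535 (4 byte(s))
  byte[5]=0x88 cont=1 payload=0x08=8: acc |= 8<<0 -> acc=8 shift=7
  byte[6]=0xCC cont=1 payload=0x4C=76: acc |= 76<<7 -> acc=9736 shift=14
  byte[7]=0x0F cont=0 payload=0x0F=15: acc |= 15<<14 -> acc=255496 shift=21 [end]
Varint 3: bytes[5:8] = 88 CC 0F -> value 255496 (3 byte(s))

Answer: 78 40404535 255496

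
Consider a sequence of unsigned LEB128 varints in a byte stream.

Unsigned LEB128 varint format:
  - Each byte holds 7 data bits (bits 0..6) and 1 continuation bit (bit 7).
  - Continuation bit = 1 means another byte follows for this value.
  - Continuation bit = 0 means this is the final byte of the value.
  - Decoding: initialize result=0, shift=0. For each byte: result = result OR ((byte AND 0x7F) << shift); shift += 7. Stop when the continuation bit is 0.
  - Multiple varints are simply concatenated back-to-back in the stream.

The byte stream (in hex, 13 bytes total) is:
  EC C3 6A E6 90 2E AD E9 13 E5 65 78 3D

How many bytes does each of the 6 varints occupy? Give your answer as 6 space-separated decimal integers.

Answer: 3 3 3 2 1 1

Derivation:
  byte[0]=0xEC cont=1 payload=0x6C=108: acc |= 108<<0 -> acc=108 shift=7
  byte[1]=0xC3 cont=1 payload=0x43=67: acc |= 67<<7 -> acc=8684 shift=14
  byte[2]=0x6A cont=0 payload=0x6A=106: acc |= 106<<14 -> acc=1745388 shift=21 [end]
Varint 1: bytes[0:3] = EC C3 6A -> value 1745388 (3 byte(s))
  byte[3]=0xE6 cont=1 payload=0x66=102: acc |= 102<<0 -> acc=102 shift=7
  byte[4]=0x90 cont=1 payload=0x10=16: acc |= 16<<7 -> acc=2150 shift=14
  byte[5]=0x2E cont=0 payload=0x2E=46: acc |= 46<<14 -> acc=755814 shift=21 [end]
Varint 2: bytes[3:6] = E6 90 2E -> value 755814 (3 byte(s))
  byte[6]=0xAD cont=1 payload=0x2D=45: acc |= 45<<0 -> acc=45 shift=7
  byte[7]=0xE9 cont=1 payload=0x69=105: acc |= 105<<7 -> acc=13485 shift=14
  byte[8]=0x13 cont=0 payload=0x13=19: acc |= 19<<14 -> acc=324781 shift=21 [end]
Varint 3: bytes[6:9] = AD E9 13 -> value 324781 (3 byte(s))
  byte[9]=0xE5 cont=1 payload=0x65=101: acc |= 101<<0 -> acc=101 shift=7
  byte[10]=0x65 cont=0 payload=0x65=101: acc |= 101<<7 -> acc=13029 shift=14 [end]
Varint 4: bytes[9:11] = E5 65 -> value 13029 (2 byte(s))
  byte[11]=0x78 cont=0 payload=0x78=120: acc |= 120<<0 -> acc=120 shift=7 [end]
Varint 5: bytes[11:12] = 78 -> value 120 (1 byte(s))
  byte[12]=0x3D cont=0 payload=0x3D=61: acc |= 61<<0 -> acc=61 shift=7 [end]
Varint 6: bytes[12:13] = 3D -> value 61 (1 byte(s))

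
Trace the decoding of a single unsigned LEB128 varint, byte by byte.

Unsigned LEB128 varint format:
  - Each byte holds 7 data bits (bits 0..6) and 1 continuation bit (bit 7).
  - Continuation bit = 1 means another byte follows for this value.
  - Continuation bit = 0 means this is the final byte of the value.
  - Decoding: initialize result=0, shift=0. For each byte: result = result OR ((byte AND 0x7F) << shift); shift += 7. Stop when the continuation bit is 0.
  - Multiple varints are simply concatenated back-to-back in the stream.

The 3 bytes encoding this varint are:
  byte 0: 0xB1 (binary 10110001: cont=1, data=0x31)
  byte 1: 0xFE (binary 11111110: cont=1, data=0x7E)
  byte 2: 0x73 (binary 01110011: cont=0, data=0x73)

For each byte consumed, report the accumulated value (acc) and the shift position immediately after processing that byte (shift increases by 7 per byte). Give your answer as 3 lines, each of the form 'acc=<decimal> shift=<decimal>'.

byte 0=0xB1: payload=0x31=49, contrib = 49<<0 = 49; acc -> 49, shift -> 7
byte 1=0xFE: payload=0x7E=126, contrib = 126<<7 = 16128; acc -> 16177, shift -> 14
byte 2=0x73: payload=0x73=115, contrib = 115<<14 = 1884160; acc -> 1900337, shift -> 21

Answer: acc=49 shift=7
acc=16177 shift=14
acc=1900337 shift=21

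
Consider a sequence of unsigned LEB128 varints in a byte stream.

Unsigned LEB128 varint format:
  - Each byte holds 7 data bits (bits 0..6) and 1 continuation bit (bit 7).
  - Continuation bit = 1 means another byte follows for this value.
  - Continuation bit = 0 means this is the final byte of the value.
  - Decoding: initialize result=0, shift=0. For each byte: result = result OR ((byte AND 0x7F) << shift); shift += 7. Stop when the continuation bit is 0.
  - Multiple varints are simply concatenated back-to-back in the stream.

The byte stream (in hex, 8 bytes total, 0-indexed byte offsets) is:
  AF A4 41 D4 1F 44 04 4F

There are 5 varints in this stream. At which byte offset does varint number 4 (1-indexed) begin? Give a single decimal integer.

Answer: 6

Derivation:
  byte[0]=0xAF cont=1 payload=0x2F=47: acc |= 47<<0 -> acc=47 shift=7
  byte[1]=0xA4 cont=1 payload=0x24=36: acc |= 36<<7 -> acc=4655 shift=14
  byte[2]=0x41 cont=0 payload=0x41=65: acc |= 65<<14 -> acc=1069615 shift=21 [end]
Varint 1: bytes[0:3] = AF A4 41 -> value 1069615 (3 byte(s))
  byte[3]=0xD4 cont=1 payload=0x54=84: acc |= 84<<0 -> acc=84 shift=7
  byte[4]=0x1F cont=0 payload=0x1F=31: acc |= 31<<7 -> acc=4052 shift=14 [end]
Varint 2: bytes[3:5] = D4 1F -> value 4052 (2 byte(s))
  byte[5]=0x44 cont=0 payload=0x44=68: acc |= 68<<0 -> acc=68 shift=7 [end]
Varint 3: bytes[5:6] = 44 -> value 68 (1 byte(s))
  byte[6]=0x04 cont=0 payload=0x04=4: acc |= 4<<0 -> acc=4 shift=7 [end]
Varint 4: bytes[6:7] = 04 -> value 4 (1 byte(s))
  byte[7]=0x4F cont=0 payload=0x4F=79: acc |= 79<<0 -> acc=79 shift=7 [end]
Varint 5: bytes[7:8] = 4F -> value 79 (1 byte(s))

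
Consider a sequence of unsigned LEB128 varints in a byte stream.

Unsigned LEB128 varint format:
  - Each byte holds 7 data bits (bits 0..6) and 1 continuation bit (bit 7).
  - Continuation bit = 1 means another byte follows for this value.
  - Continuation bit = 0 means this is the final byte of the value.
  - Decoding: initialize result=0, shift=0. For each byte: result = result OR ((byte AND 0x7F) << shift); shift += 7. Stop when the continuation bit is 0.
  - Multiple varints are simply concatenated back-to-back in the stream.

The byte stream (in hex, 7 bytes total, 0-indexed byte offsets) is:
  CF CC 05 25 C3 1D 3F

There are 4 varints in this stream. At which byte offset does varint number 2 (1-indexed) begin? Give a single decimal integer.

Answer: 3

Derivation:
  byte[0]=0xCF cont=1 payload=0x4F=79: acc |= 79<<0 -> acc=79 shift=7
  byte[1]=0xCC cont=1 payload=0x4C=76: acc |= 76<<7 -> acc=9807 shift=14
  byte[2]=0x05 cont=0 payload=0x05=5: acc |= 5<<14 -> acc=91727 shift=21 [end]
Varint 1: bytes[0:3] = CF CC 05 -> value 91727 (3 byte(s))
  byte[3]=0x25 cont=0 payload=0x25=37: acc |= 37<<0 -> acc=37 shift=7 [end]
Varint 2: bytes[3:4] = 25 -> value 37 (1 byte(s))
  byte[4]=0xC3 cont=1 payload=0x43=67: acc |= 67<<0 -> acc=67 shift=7
  byte[5]=0x1D cont=0 payload=0x1D=29: acc |= 29<<7 -> acc=3779 shift=14 [end]
Varint 3: bytes[4:6] = C3 1D -> value 3779 (2 byte(s))
  byte[6]=0x3F cont=0 payload=0x3F=63: acc |= 63<<0 -> acc=63 shift=7 [end]
Varint 4: bytes[6:7] = 3F -> value 63 (1 byte(s))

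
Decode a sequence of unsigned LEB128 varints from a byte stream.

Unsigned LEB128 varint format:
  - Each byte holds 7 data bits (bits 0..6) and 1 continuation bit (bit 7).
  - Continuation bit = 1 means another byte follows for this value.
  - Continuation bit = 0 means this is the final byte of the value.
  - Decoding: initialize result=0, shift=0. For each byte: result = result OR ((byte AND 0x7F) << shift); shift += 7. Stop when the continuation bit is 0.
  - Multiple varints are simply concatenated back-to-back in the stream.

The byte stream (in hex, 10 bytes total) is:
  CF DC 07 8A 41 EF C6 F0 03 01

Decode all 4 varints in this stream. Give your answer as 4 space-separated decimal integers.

Answer: 126543 8330 8135535 1

Derivation:
  byte[0]=0xCF cont=1 payload=0x4F=79: acc |= 79<<0 -> acc=79 shift=7
  byte[1]=0xDC cont=1 payload=0x5C=92: acc |= 92<<7 -> acc=11855 shift=14
  byte[2]=0x07 cont=0 payload=0x07=7: acc |= 7<<14 -> acc=126543 shift=21 [end]
Varint 1: bytes[0:3] = CF DC 07 -> value 126543 (3 byte(s))
  byte[3]=0x8A cont=1 payload=0x0A=10: acc |= 10<<0 -> acc=10 shift=7
  byte[4]=0x41 cont=0 payload=0x41=65: acc |= 65<<7 -> acc=8330 shift=14 [end]
Varint 2: bytes[3:5] = 8A 41 -> value 8330 (2 byte(s))
  byte[5]=0xEF cont=1 payload=0x6F=111: acc |= 111<<0 -> acc=111 shift=7
  byte[6]=0xC6 cont=1 payload=0x46=70: acc |= 70<<7 -> acc=9071 shift=14
  byte[7]=0xF0 cont=1 payload=0x70=112: acc |= 112<<14 -> acc=1844079 shift=21
  byte[8]=0x03 cont=0 payload=0x03=3: acc |= 3<<21 -> acc=8135535 shift=28 [end]
Varint 3: bytes[5:9] = EF C6 F0 03 -> value 8135535 (4 byte(s))
  byte[9]=0x01 cont=0 payload=0x01=1: acc |= 1<<0 -> acc=1 shift=7 [end]
Varint 4: bytes[9:10] = 01 -> value 1 (1 byte(s))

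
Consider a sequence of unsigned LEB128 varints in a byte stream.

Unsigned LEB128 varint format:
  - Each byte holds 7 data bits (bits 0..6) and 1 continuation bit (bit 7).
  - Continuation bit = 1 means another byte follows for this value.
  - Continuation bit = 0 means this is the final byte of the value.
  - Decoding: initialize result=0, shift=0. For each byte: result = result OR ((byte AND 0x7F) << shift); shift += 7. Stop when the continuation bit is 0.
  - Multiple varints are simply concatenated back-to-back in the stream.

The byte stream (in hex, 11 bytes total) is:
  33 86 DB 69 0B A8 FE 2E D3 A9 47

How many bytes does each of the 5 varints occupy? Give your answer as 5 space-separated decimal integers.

Answer: 1 3 1 3 3

Derivation:
  byte[0]=0x33 cont=0 payload=0x33=51: acc |= 51<<0 -> acc=51 shift=7 [end]
Varint 1: bytes[0:1] = 33 -> value 51 (1 byte(s))
  byte[1]=0x86 cont=1 payload=0x06=6: acc |= 6<<0 -> acc=6 shift=7
  byte[2]=0xDB cont=1 payload=0x5B=91: acc |= 91<<7 -> acc=11654 shift=14
  byte[3]=0x69 cont=0 payload=0x69=105: acc |= 105<<14 -> acc=1731974 shift=21 [end]
Varint 2: bytes[1:4] = 86 DB 69 -> value 1731974 (3 byte(s))
  byte[4]=0x0B cont=0 payload=0x0B=11: acc |= 11<<0 -> acc=11 shift=7 [end]
Varint 3: bytes[4:5] = 0B -> value 11 (1 byte(s))
  byte[5]=0xA8 cont=1 payload=0x28=40: acc |= 40<<0 -> acc=40 shift=7
  byte[6]=0xFE cont=1 payload=0x7E=126: acc |= 126<<7 -> acc=16168 shift=14
  byte[7]=0x2E cont=0 payload=0x2E=46: acc |= 46<<14 -> acc=769832 shift=21 [end]
Varint 4: bytes[5:8] = A8 FE 2E -> value 769832 (3 byte(s))
  byte[8]=0xD3 cont=1 payload=0x53=83: acc |= 83<<0 -> acc=83 shift=7
  byte[9]=0xA9 cont=1 payload=0x29=41: acc |= 41<<7 -> acc=5331 shift=14
  byte[10]=0x47 cont=0 payload=0x47=71: acc |= 71<<14 -> acc=1168595 shift=21 [end]
Varint 5: bytes[8:11] = D3 A9 47 -> value 1168595 (3 byte(s))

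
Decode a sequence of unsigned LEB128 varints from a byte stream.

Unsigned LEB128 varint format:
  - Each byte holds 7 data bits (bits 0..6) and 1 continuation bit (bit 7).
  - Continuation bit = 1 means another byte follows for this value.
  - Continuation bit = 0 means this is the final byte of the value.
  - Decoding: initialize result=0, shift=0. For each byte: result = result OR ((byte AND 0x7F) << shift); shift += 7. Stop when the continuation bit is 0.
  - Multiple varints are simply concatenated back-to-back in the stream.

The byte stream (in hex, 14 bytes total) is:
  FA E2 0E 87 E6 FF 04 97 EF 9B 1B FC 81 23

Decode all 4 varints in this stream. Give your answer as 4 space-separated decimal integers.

  byte[0]=0xFA cont=1 payload=0x7A=122: acc |= 122<<0 -> acc=122 shift=7
  byte[1]=0xE2 cont=1 payload=0x62=98: acc |= 98<<7 -> acc=12666 shift=14
  byte[2]=0x0E cont=0 payload=0x0E=14: acc |= 14<<14 -> acc=242042 shift=21 [end]
Varint 1: bytes[0:3] = FA E2 0E -> value 242042 (3 byte(s))
  byte[3]=0x87 cont=1 payload=0x07=7: acc |= 7<<0 -> acc=7 shift=7
  byte[4]=0xE6 cont=1 payload=0x66=102: acc |= 102<<7 -> acc=13063 shift=14
  byte[5]=0xFF cont=1 payload=0x7F=127: acc |= 127<<14 -> acc=2093831 shift=21
  byte[6]=0x04 cont=0 payload=0x04=4: acc |= 4<<21 -> acc=10482439 shift=28 [end]
Varint 2: bytes[3:7] = 87 E6 FF 04 -> value 10482439 (4 byte(s))
  byte[7]=0x97 cont=1 payload=0x17=23: acc |= 23<<0 -> acc=23 shift=7
  byte[8]=0xEF cont=1 payload=0x6F=111: acc |= 111<<7 -> acc=14231 shift=14
  byte[9]=0x9B cont=1 payload=0x1B=27: acc |= 27<<14 -> acc=456599 shift=21
  byte[10]=0x1B cont=0 payload=0x1B=27: acc |= 27<<21 -> acc=57079703 shift=28 [end]
Varint 3: bytes[7:11] = 97 EF 9B 1B -> value 57079703 (4 byte(s))
  byte[11]=0xFC cont=1 payload=0x7C=124: acc |= 124<<0 -> acc=124 shift=7
  byte[12]=0x81 cont=1 payload=0x01=1: acc |= 1<<7 -> acc=252 shift=14
  byte[13]=0x23 cont=0 payload=0x23=35: acc |= 35<<14 -> acc=573692 shift=21 [end]
Varint 4: bytes[11:14] = FC 81 23 -> value 573692 (3 byte(s))

Answer: 242042 10482439 57079703 573692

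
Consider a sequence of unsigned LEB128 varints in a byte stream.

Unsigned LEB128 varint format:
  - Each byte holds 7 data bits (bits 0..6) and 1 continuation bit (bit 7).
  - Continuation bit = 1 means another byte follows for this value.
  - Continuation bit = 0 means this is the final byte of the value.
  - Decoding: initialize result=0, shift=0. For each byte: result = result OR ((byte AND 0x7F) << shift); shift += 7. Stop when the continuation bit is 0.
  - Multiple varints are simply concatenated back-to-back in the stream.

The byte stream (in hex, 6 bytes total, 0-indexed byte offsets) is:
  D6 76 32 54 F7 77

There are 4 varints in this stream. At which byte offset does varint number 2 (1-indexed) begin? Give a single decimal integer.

  byte[0]=0xD6 cont=1 payload=0x56=86: acc |= 86<<0 -> acc=86 shift=7
  byte[1]=0x76 cont=0 payload=0x76=118: acc |= 118<<7 -> acc=15190 shift=14 [end]
Varint 1: bytes[0:2] = D6 76 -> value 15190 (2 byte(s))
  byte[2]=0x32 cont=0 payload=0x32=50: acc |= 50<<0 -> acc=50 shift=7 [end]
Varint 2: bytes[2:3] = 32 -> value 50 (1 byte(s))
  byte[3]=0x54 cont=0 payload=0x54=84: acc |= 84<<0 -> acc=84 shift=7 [end]
Varint 3: bytes[3:4] = 54 -> value 84 (1 byte(s))
  byte[4]=0xF7 cont=1 payload=0x77=119: acc |= 119<<0 -> acc=119 shift=7
  byte[5]=0x77 cont=0 payload=0x77=119: acc |= 119<<7 -> acc=15351 shift=14 [end]
Varint 4: bytes[4:6] = F7 77 -> value 15351 (2 byte(s))

Answer: 2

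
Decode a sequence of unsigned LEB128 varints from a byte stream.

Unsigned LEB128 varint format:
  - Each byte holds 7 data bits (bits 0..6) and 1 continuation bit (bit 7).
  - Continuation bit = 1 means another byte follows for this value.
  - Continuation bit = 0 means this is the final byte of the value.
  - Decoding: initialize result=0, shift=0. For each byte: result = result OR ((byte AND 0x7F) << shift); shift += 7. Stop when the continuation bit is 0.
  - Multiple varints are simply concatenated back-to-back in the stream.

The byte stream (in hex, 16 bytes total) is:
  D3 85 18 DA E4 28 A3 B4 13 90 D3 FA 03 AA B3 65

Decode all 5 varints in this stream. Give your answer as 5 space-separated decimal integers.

Answer: 393939 668250 317987 8300944 1661354

Derivation:
  byte[0]=0xD3 cont=1 payload=0x53=83: acc |= 83<<0 -> acc=83 shift=7
  byte[1]=0x85 cont=1 payload=0x05=5: acc |= 5<<7 -> acc=723 shift=14
  byte[2]=0x18 cont=0 payload=0x18=24: acc |= 24<<14 -> acc=393939 shift=21 [end]
Varint 1: bytes[0:3] = D3 85 18 -> value 393939 (3 byte(s))
  byte[3]=0xDA cont=1 payload=0x5A=90: acc |= 90<<0 -> acc=90 shift=7
  byte[4]=0xE4 cont=1 payload=0x64=100: acc |= 100<<7 -> acc=12890 shift=14
  byte[5]=0x28 cont=0 payload=0x28=40: acc |= 40<<14 -> acc=668250 shift=21 [end]
Varint 2: bytes[3:6] = DA E4 28 -> value 668250 (3 byte(s))
  byte[6]=0xA3 cont=1 payload=0x23=35: acc |= 35<<0 -> acc=35 shift=7
  byte[7]=0xB4 cont=1 payload=0x34=52: acc |= 52<<7 -> acc=6691 shift=14
  byte[8]=0x13 cont=0 payload=0x13=19: acc |= 19<<14 -> acc=317987 shift=21 [end]
Varint 3: bytes[6:9] = A3 B4 13 -> value 317987 (3 byte(s))
  byte[9]=0x90 cont=1 payload=0x10=16: acc |= 16<<0 -> acc=16 shift=7
  byte[10]=0xD3 cont=1 payload=0x53=83: acc |= 83<<7 -> acc=10640 shift=14
  byte[11]=0xFA cont=1 payload=0x7A=122: acc |= 122<<14 -> acc=2009488 shift=21
  byte[12]=0x03 cont=0 payload=0x03=3: acc |= 3<<21 -> acc=8300944 shift=28 [end]
Varint 4: bytes[9:13] = 90 D3 FA 03 -> value 8300944 (4 byte(s))
  byte[13]=0xAA cont=1 payload=0x2A=42: acc |= 42<<0 -> acc=42 shift=7
  byte[14]=0xB3 cont=1 payload=0x33=51: acc |= 51<<7 -> acc=6570 shift=14
  byte[15]=0x65 cont=0 payload=0x65=101: acc |= 101<<14 -> acc=1661354 shift=21 [end]
Varint 5: bytes[13:16] = AA B3 65 -> value 1661354 (3 byte(s))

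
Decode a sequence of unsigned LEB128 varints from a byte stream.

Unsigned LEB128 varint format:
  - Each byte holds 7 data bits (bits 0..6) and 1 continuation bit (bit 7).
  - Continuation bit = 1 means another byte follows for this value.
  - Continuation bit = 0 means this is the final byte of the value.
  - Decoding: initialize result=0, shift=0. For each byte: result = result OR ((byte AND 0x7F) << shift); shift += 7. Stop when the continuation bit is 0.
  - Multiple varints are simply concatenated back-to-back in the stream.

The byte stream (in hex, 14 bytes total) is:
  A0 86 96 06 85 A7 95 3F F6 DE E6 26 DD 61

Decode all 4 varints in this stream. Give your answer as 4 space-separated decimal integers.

Answer: 12944160 132469637 81375094 12509

Derivation:
  byte[0]=0xA0 cont=1 payload=0x20=32: acc |= 32<<0 -> acc=32 shift=7
  byte[1]=0x86 cont=1 payload=0x06=6: acc |= 6<<7 -> acc=800 shift=14
  byte[2]=0x96 cont=1 payload=0x16=22: acc |= 22<<14 -> acc=361248 shift=21
  byte[3]=0x06 cont=0 payload=0x06=6: acc |= 6<<21 -> acc=12944160 shift=28 [end]
Varint 1: bytes[0:4] = A0 86 96 06 -> value 12944160 (4 byte(s))
  byte[4]=0x85 cont=1 payload=0x05=5: acc |= 5<<0 -> acc=5 shift=7
  byte[5]=0xA7 cont=1 payload=0x27=39: acc |= 39<<7 -> acc=4997 shift=14
  byte[6]=0x95 cont=1 payload=0x15=21: acc |= 21<<14 -> acc=349061 shift=21
  byte[7]=0x3F cont=0 payload=0x3F=63: acc |= 63<<21 -> acc=132469637 shift=28 [end]
Varint 2: bytes[4:8] = 85 A7 95 3F -> value 132469637 (4 byte(s))
  byte[8]=0xF6 cont=1 payload=0x76=118: acc |= 118<<0 -> acc=118 shift=7
  byte[9]=0xDE cont=1 payload=0x5E=94: acc |= 94<<7 -> acc=12150 shift=14
  byte[10]=0xE6 cont=1 payload=0x66=102: acc |= 102<<14 -> acc=1683318 shift=21
  byte[11]=0x26 cont=0 payload=0x26=38: acc |= 38<<21 -> acc=81375094 shift=28 [end]
Varint 3: bytes[8:12] = F6 DE E6 26 -> value 81375094 (4 byte(s))
  byte[12]=0xDD cont=1 payload=0x5D=93: acc |= 93<<0 -> acc=93 shift=7
  byte[13]=0x61 cont=0 payload=0x61=97: acc |= 97<<7 -> acc=12509 shift=14 [end]
Varint 4: bytes[12:14] = DD 61 -> value 12509 (2 byte(s))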